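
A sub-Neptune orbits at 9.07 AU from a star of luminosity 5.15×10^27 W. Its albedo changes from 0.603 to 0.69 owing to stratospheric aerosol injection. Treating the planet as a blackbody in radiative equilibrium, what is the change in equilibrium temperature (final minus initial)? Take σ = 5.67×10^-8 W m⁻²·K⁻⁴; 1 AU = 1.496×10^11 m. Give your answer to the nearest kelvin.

Orbital distance: d = 9.07 AU = 1.357×10^12 m.
Flux at the orbit: S = L/(4πd²) = 5.15×10^27/(4π·(1.36×10^12)²) = 222.6 W m⁻².
Initial: T₁ = [S(1−0.603)/(4σ)]^(1/4) = 140.5 K.
Final:   T₂ = [S(1−0.69)/(4σ)]^(1/4) = 132.1 K.
Change: 132.1 − 140.5 = -8.425 K.

-8 K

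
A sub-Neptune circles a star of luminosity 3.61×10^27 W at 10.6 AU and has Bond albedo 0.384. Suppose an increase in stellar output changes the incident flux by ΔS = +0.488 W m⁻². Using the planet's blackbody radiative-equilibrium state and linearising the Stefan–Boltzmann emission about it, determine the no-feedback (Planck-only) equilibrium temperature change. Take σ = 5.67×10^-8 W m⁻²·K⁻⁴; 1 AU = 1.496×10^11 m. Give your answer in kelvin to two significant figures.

0.14 K

d = 10.6 × 1.496×10^11 m = 1.586×10^12 m.
S = L/(4πd²) = 114.2 W m⁻².
Reference equilibrium: T_e = [S(1−α)/(4σ)]^(1/4) = 132.7 K.
TOA radiative forcing: ΔF = (1−α)ΔS/4 = 0.616·(+0.488)/4 = 0.07515 W m⁻².
Linearising σT⁴ gives d(σT⁴)/dT = 4σT_e³ = 0.5302 W m⁻² per K.
ΔT₀ = ΔF/λ_P = 0.07515/0.5302 = 0.142 K.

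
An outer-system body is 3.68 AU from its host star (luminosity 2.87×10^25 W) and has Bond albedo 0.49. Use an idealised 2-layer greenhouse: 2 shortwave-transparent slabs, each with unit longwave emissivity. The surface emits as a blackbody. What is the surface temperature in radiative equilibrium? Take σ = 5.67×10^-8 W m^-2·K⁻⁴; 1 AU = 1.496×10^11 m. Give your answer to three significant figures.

Orbital distance: d = 3.68 AU = 5.505×10^11 m.
Flux at the orbit: S = L/(4πd²) = 2.87×10^25/(4π·(5.51×10^11)²) = 7.536 W m^-2.
Top-of-atmosphere balance: σT_e⁴ = S(1−α)/4 = 0.9608 W m^-2 → T_e = 64.16 K.
With N = 2 opaque layers, T_s = (N+1)^(1/4)·T_e = 3^(1/4)·64.16 = 84.44 K.

84.4 K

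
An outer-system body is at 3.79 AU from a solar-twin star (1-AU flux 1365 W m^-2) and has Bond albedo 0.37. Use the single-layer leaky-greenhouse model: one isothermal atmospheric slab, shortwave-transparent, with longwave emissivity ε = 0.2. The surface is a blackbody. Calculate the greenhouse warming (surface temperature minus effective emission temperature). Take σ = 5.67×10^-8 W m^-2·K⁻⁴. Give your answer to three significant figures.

Irradiance scales as 1/d², so S = 1365 W m^-2 × (1/3.79)² = 95.03 W m^-2.
At the top of the atmosphere, σT_e⁴ = S(1−α)/4 = 14.97 W m^-2, giving T_e = 127.5 K.
The surface balance (absorbed SW + ε·downward IR = σT_s⁴) with T_a⁴ = T_s⁴/2 reduces to T_s = T_e·[2/(2−ε)]^¼ = 130.9 K.
The atmosphere warms the surface by 3.402 K.

3.40 kelvin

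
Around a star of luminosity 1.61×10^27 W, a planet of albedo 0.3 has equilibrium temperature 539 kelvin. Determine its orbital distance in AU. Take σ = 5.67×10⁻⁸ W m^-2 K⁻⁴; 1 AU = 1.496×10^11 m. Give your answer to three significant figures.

The flux needed for this T is 4σT⁴/(1−0.3) = 27350 W m^-2.
Then d = [L/(4πS)]^(1/2) = 6.845×10^10 m, i.e. 0.4575 AU.

0.458 AU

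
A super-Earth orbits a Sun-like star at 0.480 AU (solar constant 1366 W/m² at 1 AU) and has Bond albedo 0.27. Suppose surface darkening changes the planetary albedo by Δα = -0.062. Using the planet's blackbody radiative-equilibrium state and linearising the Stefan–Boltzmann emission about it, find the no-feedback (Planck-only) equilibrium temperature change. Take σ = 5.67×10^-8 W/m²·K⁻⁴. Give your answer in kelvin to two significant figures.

By the inverse-square law, S = 1366/0.480² = 5929 W/m².
Reference equilibrium: T_e = [S(1−α)/(4σ)]^(1/4) = 371.7 K.
The change in absorbed flux is Δ[S(1−α)/4] = −SΔα/4 = 91.90 W/m².
Planck response: λ_P = 4σT_e³ = 4·5.67×10⁻⁸·(371.7)³ = 11.64 W/m²/K.
ΔT₀ = ΔF/λ_P = 91.90/11.64 = 7.89 K.

7.9 K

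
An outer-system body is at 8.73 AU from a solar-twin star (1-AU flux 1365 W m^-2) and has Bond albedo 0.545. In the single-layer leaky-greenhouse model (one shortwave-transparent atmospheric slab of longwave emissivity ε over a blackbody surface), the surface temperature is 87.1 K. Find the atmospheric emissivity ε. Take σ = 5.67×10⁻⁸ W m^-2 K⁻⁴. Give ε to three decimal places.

Flux at the orbit: S = 1365/(8.73)² = 17.91 W m^-2.
TOA balance gives T_e = 77.42 K.
Inverting T_s⁴ = 2T_e⁴/(2−ε): (T_e/T_s)⁴ = 0.6243, so ε = 2(1 − 0.6243) = 0.7514.

0.751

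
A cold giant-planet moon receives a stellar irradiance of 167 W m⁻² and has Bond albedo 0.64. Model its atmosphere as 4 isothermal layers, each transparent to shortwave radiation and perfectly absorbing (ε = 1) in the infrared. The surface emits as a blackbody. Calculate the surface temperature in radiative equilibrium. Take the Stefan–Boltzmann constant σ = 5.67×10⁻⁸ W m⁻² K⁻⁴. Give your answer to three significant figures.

The effective emission temperature is T_e = [S(1−α)/(4σ)]^¼ = 127.6 K.
With N = 4 opaque layers, T_s = (N+1)^(1/4)·T_e = 5^(1/4)·127.6 = 190.8 K.

191 K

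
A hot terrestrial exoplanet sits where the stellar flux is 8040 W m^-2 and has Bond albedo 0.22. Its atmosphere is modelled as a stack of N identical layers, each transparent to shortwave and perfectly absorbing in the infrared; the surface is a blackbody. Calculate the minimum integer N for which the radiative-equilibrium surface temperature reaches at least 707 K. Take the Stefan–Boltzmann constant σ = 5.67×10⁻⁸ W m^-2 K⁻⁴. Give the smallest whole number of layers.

The effective emission temperature is T_e = [S(1−α)/(4σ)]^¼ = 407.8 K.
Since T_s⁴ = (N+1)T_e⁴, we need N ≥ (T_s/T_e)⁴ − 1 = 8.036.
Rounding up, N = 9.

9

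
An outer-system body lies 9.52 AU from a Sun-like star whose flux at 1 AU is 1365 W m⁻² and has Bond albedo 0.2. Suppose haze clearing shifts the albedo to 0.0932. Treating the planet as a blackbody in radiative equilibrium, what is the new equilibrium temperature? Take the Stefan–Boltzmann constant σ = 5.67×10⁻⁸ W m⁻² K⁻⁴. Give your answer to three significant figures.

88.1 K

Flux at the orbit: S = 1365/(9.52)² = 15.06 W m⁻².
T₂ = [S(1−α₂)/(4σ)]^(1/4) = [15.06·0.907/(4σ)]^(1/4) = 88.09 K.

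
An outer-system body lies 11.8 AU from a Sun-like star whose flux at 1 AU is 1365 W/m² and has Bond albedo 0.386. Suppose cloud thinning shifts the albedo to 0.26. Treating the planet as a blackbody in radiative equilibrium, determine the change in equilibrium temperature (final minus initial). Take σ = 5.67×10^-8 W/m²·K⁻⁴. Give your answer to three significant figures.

Flux at the orbit: S = 1365/(11.8)² = 9.803 W/m².
Before: T₁ = [9.803·0.614/(4σ)]^(1/4) = 71.78 K.
After:  T₂ = [9.803·0.74/(4σ)]^(1/4) = 75.20 K.
ΔT = T₂ − T₁ = 3.429 K.

3.43 kelvin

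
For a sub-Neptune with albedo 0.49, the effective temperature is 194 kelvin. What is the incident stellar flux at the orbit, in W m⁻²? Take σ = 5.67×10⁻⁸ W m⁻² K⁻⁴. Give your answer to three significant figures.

630 W m⁻²

Invert the energy balance for S: S = 4σT⁴/(1−α).
σT⁴ = 5.67×10⁻⁸·(194)⁴ = 80.31 W m⁻².
So S = 4×80.31/(1−0.49) = 629.9 W m⁻².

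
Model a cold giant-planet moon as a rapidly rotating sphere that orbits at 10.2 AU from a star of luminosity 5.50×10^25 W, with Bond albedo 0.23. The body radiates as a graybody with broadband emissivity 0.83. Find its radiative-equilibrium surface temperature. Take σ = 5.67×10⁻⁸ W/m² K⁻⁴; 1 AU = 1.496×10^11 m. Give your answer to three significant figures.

Orbital distance: d = 10.2 AU = 1.526×10^12 m.
Spreading L over a sphere of radius d: S = 5.50×10^25/(4π·1.53×10^12²) = 1.880 W/m².
Absorbed flux (global mean): S(1−α)/4 = 1.880·0.77/4 = 0.3618 W/m².
Equating to εσT⁴ with ε = 0.83: T = (0.3618/0.83σ)^(1/4) = 52.66 K.

52.7 kelvin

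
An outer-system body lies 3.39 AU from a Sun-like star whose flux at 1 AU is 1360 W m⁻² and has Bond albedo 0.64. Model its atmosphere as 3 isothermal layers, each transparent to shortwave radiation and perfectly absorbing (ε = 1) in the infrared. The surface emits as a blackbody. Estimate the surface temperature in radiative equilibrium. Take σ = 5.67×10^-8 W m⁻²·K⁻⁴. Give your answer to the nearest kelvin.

By the inverse-square law, S = 1360/3.39² = 118.3 W m⁻².
OLR = S(1−α)/4 = 10.65 W m⁻²; the top layer radiates at T_e = 117.1 K.
With N = 3 opaque layers, T_s = (N+1)^(1/4)·T_e = 4^(1/4)·117.1 = 165.6 K.

166 K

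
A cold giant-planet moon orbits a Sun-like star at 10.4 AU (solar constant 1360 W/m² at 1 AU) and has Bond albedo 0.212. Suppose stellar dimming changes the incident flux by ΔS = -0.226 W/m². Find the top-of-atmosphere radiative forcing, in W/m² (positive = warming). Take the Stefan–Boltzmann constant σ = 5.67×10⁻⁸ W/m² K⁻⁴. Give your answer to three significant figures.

Flux at the orbit: S = 1360/(10.4)² = 12.57 W/m².
Only a fraction (1−α) is absorbed and it's spread over 4πR², so ΔF = (1−α)ΔS/4 = -0.04452 W/m².

-0.0445 W/m²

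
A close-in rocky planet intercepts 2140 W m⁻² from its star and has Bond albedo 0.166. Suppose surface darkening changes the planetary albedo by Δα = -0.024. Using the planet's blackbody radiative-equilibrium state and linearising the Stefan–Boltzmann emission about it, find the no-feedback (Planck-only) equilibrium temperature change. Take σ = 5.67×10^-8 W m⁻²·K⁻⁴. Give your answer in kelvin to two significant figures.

2.1 K

The baseline emission temperature is T_e = 297.8 K.
The change in absorbed flux is Δ[S(1−α)/4] = −SΔα/4 = 12.84 W m⁻².
The Planck feedback parameter is 4σT_e³ = 5.992 W m⁻²/K.
Hence the no-feedback warming is ΔF/(4σT_e³) = 2.14 K.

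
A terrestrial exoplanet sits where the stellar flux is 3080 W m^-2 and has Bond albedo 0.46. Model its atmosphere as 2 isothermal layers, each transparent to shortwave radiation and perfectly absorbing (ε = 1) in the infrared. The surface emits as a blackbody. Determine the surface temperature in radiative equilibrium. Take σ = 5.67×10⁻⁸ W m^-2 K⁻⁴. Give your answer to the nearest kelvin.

385 K

The effective emission temperature is T_e = [S(1−α)/(4σ)]^¼ = 292.6 K.
For an N-layer opaque stack, T_s⁴ = (N+1)T_e⁴, hence T_s = (3)^(1/4)×292.6 K = 385.1 K.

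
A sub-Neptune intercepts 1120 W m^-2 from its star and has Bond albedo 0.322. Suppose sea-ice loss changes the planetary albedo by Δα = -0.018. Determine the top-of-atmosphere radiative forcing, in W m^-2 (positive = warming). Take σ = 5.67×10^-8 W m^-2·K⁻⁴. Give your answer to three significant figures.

5.04 W m^-2

TOA radiative forcing: ΔF = −S·Δα/4 = −1120·(-0.018)/4 = 5.040 W m^-2.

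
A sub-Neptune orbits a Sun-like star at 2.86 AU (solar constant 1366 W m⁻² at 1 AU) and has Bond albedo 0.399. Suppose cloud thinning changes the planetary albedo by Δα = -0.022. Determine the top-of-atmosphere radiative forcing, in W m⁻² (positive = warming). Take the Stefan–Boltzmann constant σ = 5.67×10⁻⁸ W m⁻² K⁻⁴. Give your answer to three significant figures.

0.919 W m⁻²

By the inverse-square law, S = 1366/2.86² = 167.0 W m⁻².
ΔF = −(S/4)Δα = −(167.0/4)×(-0.022) = 0.9185 W m⁻².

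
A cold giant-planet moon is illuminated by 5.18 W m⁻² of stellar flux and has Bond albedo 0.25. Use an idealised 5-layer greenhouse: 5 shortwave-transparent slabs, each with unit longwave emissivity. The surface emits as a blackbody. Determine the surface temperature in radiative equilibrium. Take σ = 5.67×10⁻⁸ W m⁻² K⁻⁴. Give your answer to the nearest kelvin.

101 K

Top-of-atmosphere balance: σT_e⁴ = S(1−α)/4 = 0.9712 W m⁻² → T_e = 64.33 K.
Layer-by-layer balance gives σT_s⁴ = (N+1)σT_e⁴, so T_s = 6^¼·64.33 = 100.7 K.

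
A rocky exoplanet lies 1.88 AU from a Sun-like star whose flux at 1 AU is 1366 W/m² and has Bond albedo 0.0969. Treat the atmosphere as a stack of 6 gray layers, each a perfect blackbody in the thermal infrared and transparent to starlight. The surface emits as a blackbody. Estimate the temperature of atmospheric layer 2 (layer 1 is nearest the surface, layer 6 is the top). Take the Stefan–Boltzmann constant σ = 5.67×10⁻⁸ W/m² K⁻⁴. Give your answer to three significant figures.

296 K

By the inverse-square law, S = 1366/1.88² = 386.5 W/m².
OLR = S(1−α)/4 = 87.26 W/m²; the top layer radiates at T_e = 198.1 K.
Each opaque layer satisfies 2T_j⁴ = T_{j−1}⁴ + T_{j+1}⁴, giving T_k⁴ = (N+1−k)T_e⁴.
T_2 = (5)^(1/4)·198.1 = 296.2 K.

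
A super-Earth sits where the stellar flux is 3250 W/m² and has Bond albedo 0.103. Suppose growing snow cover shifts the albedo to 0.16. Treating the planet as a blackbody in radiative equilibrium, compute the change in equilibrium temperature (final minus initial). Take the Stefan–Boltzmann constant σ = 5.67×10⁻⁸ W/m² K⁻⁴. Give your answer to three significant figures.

-5.48 K

Initial: T₁ = [S(1−0.103)/(4σ)]^(1/4) = 336.7 K.
Final:   T₂ = [S(1−0.16)/(4σ)]^(1/4) = 331.2 K.
ΔT = T₂ − T₁ = -5.482 K.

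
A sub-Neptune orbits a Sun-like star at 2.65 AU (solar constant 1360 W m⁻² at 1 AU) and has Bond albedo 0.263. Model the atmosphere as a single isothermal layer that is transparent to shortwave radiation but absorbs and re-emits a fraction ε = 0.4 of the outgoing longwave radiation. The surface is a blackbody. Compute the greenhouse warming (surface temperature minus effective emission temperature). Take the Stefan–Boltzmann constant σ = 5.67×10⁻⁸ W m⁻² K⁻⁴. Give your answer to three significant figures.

Irradiance scales as 1/d², so S = 1360 W m⁻² × (1/2.65)² = 193.7 W m⁻².
Effective emission temperature (TOA balance): σT_e⁴ = S(1−α)/4 = 35.68 W m⁻² → T_e = 158.4 K.
For a single slab of emissivity ε, T_s⁴ = 2T_e⁴/(2−ε); thus T_s = 158.4·(1.25)^(1/4) = 167.5 K.
T_s − T_e = 167.5 − 158.4 = 9.087 K.

9.09 K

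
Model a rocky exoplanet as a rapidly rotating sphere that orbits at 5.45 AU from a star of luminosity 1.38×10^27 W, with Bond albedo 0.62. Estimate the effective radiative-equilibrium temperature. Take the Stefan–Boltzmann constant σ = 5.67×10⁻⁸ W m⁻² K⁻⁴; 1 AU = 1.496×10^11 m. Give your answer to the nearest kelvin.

d = 5.45 × 1.496×10^11 m = 8.153×10^11 m.
S = L/(4πd²) = 165.2 W m⁻².
Absorbed flux (global mean): S(1−α)/4 = 165.2·0.38/4 = 15.69 W m⁻².
Balancing against σT⁴: T = (15.69/5.67×10⁻⁸)^(1/4) = 129.0 K.

129 K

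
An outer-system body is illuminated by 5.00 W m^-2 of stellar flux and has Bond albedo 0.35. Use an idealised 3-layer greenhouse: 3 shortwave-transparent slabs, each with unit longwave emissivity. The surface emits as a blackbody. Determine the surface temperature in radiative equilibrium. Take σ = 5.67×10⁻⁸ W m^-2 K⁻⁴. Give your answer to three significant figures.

87.0 K

OLR = S(1−α)/4 = 0.8125 W m^-2; the top layer radiates at T_e = 61.53 K.
With N = 3 opaque layers, T_s = (N+1)^(1/4)·T_e = 4^(1/4)·61.53 = 87.01 K.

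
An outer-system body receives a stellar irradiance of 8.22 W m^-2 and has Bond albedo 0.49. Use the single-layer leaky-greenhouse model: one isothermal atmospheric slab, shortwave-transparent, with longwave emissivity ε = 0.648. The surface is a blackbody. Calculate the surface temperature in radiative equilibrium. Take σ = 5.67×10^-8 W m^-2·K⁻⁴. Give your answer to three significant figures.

The planet radiates to space at T_e = [S(1−α)/(4σ)]^(1/4) = 65.57 K.
Surface balance with a leaky layer gives σT_s⁴ = σT_e⁴·2/(2−ε), so T_s = T_e·[2/(2−0.648)]^(1/4) = 72.31 K.

72.3 K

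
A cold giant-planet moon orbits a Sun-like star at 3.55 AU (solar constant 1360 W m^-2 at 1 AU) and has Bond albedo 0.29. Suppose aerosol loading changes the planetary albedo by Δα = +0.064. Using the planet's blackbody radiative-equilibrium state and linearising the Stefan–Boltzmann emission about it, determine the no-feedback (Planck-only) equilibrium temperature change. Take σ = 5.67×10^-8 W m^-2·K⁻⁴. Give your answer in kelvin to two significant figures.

-3.1 K

Flux at the orbit: S = 1360/(3.55)² = 107.9 W m^-2.
Unperturbed T_e = [107.9·(1−0.29)/(4σ)]^¼ = 135.6 K.
ΔF = −(S/4)Δα = −(107.9/4)×(+0.064) = -1.727 W m^-2.
Linearising σT⁴ gives d(σT⁴)/dT = 4σT_e³ = 0.5652 W m^-2 per K.
ΔT₀ = ΔF/λ_P = -1.727/0.5652 = -3.06 K.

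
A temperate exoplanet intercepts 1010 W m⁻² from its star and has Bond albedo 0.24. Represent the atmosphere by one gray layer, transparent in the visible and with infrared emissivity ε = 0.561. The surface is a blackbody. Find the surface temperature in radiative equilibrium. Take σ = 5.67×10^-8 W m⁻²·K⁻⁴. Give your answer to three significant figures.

At the top of the atmosphere, σT_e⁴ = S(1−α)/4 = 191.9 W m⁻², giving T_e = 241.2 K.
The surface balance (absorbed SW + ε·downward IR = σT_s⁴) with T_a⁴ = T_s⁴/2 reduces to T_s = T_e·[2/(2−ε)]^¼ = 261.9 K.

262 kelvin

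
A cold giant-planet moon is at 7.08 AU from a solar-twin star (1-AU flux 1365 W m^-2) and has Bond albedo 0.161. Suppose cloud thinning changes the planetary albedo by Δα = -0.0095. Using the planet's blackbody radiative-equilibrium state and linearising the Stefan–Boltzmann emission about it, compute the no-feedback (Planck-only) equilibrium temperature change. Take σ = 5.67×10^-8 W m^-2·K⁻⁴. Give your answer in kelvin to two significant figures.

By the inverse-square law, S = 1365/7.08² = 27.23 W m^-2.
The baseline emission temperature is T_e = 100.2 K.
TOA radiative forcing: ΔF = −S·Δα/4 = −27.23·(-0.0095)/4 = 0.06467 W m^-2.
The Planck feedback parameter is 4σT_e³ = 0.2281 W m^-2/K.
ΔT₀ = ΔF/λ_P = 0.06467/0.2281 = 0.284 K.

0.28 K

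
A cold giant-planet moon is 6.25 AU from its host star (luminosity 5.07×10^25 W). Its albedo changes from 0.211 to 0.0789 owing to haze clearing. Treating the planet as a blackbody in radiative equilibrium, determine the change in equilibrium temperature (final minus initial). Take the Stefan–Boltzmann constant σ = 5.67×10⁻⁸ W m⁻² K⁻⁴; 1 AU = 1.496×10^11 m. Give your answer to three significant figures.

2.50 K

Orbital distance: d = 6.25 AU = 9.350×10^11 m.
S = L/(4πd²) = 4.615 W m⁻².
Initial: T₁ = [S(1−0.211)/(4σ)]^(1/4) = 63.30 K.
Final:   T₂ = [S(1−0.0789)/(4σ)]^(1/4) = 65.80 K.
ΔT = T₂ − T₁ = 2.498 K.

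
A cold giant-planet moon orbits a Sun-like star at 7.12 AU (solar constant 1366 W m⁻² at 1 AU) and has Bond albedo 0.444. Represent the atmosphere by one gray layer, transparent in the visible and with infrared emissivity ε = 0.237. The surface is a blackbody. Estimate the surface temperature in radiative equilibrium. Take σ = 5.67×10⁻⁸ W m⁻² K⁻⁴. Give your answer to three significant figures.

93.0 K

By the inverse-square law, S = 1366/7.12² = 26.95 W m⁻².
Effective emission temperature (TOA balance): σT_e⁴ = S(1−α)/4 = 3.745 W m⁻² → T_e = 90.15 K.
Surface balance with a leaky layer gives σT_s⁴ = σT_e⁴·2/(2−ε), so T_s = T_e·[2/(2−0.237)]^(1/4) = 93.04 K.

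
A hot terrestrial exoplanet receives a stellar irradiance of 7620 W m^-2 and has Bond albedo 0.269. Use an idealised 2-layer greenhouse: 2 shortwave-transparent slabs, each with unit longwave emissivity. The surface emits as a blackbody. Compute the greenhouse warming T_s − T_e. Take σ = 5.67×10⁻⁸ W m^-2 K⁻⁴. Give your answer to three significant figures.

OLR = S(1−α)/4 = 1393 W m^-2; the top layer radiates at T_e = 395.9 K.
Surface: T_s = (3)^¼·T_e = 521.0 K.
So the greenhouse effect raises the surface by 521.0 − 395.9 = 125.1 K.

125 K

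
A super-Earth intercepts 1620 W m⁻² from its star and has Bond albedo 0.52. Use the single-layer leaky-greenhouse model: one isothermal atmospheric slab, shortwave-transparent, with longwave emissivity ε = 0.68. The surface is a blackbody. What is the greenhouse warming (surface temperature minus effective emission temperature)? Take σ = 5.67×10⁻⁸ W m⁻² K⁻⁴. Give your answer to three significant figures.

At the top of the atmosphere, σT_e⁴ = S(1−α)/4 = 194.4 W m⁻², giving T_e = 242.0 K.
Surface balance with a leaky layer gives σT_s⁴ = σT_e⁴·2/(2−ε), so T_s = T_e·[2/(2−0.68)]^(1/4) = 268.5 K.
The atmosphere warms the surface by 26.49 K.

26.5 K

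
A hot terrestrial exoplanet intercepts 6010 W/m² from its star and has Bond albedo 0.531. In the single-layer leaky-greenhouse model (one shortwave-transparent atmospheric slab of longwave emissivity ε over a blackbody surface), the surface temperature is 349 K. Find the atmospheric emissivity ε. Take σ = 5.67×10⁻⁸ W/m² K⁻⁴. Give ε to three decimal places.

First, T_e = [6010·(1−0.531)/(4σ)]^(1/4) = 333.9 K.
Inverting T_s⁴ = 2T_e⁴/(2−ε): (T_e/T_s)⁴ = 0.8377, so ε = 2(1 − 0.8377) = 0.3245.

0.325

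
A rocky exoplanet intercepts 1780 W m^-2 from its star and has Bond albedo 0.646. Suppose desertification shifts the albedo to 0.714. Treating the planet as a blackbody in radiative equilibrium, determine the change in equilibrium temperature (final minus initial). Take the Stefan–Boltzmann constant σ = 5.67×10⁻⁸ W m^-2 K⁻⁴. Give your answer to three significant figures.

Before: T₁ = [1780·0.354/(4σ)]^(1/4) = 229.6 K.
With α = 0.714, T₂ = 217.7 K.
Change: 217.7 − 229.6 = -11.92 K.

-11.9 K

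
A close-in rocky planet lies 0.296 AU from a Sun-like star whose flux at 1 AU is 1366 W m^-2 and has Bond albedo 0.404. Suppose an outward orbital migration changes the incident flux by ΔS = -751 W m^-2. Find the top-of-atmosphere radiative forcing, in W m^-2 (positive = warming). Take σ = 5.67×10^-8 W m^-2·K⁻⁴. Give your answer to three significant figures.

-112 W m^-2

Flux at the orbit: S = 1366/(0.296)² = 15590 W m^-2.
TOA radiative forcing: ΔF = (1−α)ΔS/4 = 0.596·(-751)/4 = -111.9 W m^-2.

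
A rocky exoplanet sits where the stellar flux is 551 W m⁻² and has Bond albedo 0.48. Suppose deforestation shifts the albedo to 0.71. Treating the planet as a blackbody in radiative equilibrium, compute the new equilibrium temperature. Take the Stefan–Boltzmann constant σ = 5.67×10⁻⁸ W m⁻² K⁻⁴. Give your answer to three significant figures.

T₂ = [S(1−α₂)/(4σ)]^(1/4) = [551.0·0.29/(4σ)]^(1/4) = 162.9 K.

163 kelvin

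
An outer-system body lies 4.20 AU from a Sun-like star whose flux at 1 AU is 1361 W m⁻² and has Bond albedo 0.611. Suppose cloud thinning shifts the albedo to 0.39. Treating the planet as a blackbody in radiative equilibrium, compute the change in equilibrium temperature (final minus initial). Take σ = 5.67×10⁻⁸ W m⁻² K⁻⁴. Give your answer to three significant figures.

Irradiance scales as 1/d², so S = 1361 W m⁻² × (1/4.20)² = 77.15 W m⁻².
Initial: T₁ = [S(1−0.611)/(4σ)]^(1/4) = 107.3 K.
With α = 0.39, T₂ = 120.0 K.
Change: 120.0 − 107.3 = 12.77 K.

12.8 kelvin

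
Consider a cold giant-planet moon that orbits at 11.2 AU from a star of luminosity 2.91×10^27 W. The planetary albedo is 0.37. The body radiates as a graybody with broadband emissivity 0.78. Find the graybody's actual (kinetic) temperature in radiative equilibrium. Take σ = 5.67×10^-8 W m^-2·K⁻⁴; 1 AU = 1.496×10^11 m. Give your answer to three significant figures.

131 kelvin

d = 11.2 × 1.496×10^11 m = 1.676×10^12 m.
S = L/(4πd²) = 82.49 W m^-2.
Absorbed flux (global mean): S(1−α)/4 = 82.49·0.63/4 = 12.99 W m^-2.
Equating to εσT⁴ with ε = 0.78: T = (12.99/0.78σ)^(1/4) = 130.9 K.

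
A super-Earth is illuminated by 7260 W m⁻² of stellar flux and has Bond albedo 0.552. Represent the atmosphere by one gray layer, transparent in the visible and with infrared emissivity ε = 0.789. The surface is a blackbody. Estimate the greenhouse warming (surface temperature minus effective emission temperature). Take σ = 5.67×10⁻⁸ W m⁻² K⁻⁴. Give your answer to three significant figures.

At the top of the atmosphere, σT_e⁴ = S(1−α)/4 = 813.1 W m⁻², giving T_e = 346.1 K.
For a single slab of emissivity ε, T_s⁴ = 2T_e⁴/(2−ε); thus T_s = 346.1·(1.652)^(1/4) = 392.3 K.
Greenhouse warming: T_s − T_e = 46.24 K.

46.2 K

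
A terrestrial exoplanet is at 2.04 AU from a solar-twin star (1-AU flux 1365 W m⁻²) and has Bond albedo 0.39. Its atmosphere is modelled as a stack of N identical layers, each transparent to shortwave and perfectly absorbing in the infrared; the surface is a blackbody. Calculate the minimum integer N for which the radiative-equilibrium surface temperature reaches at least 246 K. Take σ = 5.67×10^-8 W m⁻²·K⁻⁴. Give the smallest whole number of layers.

4

By the inverse-square law, S = 1365/2.04² = 328.0 W m⁻².
Top-of-atmosphere balance: σT_e⁴ = S(1−α)/4 = 50.02 W m⁻² → T_e = 172.3 K.
Need (N+1)T_e⁴ ≥ T_s⁴, i.e. N+1 ≥ (246/172.3)⁴ = 4.151.
The minimum whole number is N = 4.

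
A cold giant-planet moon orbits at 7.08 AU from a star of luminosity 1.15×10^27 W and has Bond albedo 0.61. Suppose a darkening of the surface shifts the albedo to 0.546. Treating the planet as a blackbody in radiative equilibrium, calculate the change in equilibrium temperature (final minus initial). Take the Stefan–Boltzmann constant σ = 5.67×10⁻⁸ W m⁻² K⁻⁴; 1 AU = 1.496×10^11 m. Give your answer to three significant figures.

4.21 K

d = 7.08 × 1.496×10^11 m = 1.059×10^12 m.
Flux at the orbit: S = L/(4πd²) = 1.15×10^27/(4π·(1.06×10^12)²) = 81.58 W m⁻².
Initial: T₁ = [S(1−0.61)/(4σ)]^(1/4) = 108.8 K.
After:  T₂ = [81.58·0.454/(4σ)]^(1/4) = 113.0 K.
Change: 113.0 − 108.8 = 4.214 K.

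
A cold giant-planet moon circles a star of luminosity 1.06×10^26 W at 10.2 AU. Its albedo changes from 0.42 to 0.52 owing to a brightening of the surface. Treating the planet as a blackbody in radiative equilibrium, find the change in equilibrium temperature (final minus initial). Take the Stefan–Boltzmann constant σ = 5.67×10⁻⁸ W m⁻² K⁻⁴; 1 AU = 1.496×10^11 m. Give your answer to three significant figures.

d = 10.2 × 1.496×10^11 m = 1.526×10^12 m.
Spreading L over a sphere of radius d: S = 1.06×10^26/(4π·1.53×10^12²) = 3.623 W m⁻².
Before: T₁ = [3.623·0.58/(4σ)]^(1/4) = 55.17 K.
With α = 0.52, T₂ = 52.62 K.
ΔT = T₂ − T₁ = -2.549 K.

-2.55 kelvin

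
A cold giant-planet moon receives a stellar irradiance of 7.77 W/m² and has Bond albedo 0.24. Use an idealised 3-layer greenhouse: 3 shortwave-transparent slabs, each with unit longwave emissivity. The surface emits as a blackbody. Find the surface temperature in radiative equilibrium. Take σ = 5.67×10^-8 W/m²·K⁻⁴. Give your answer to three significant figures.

101 K

The effective emission temperature is T_e = [S(1−α)/(4σ)]^¼ = 71.43 K.
With N = 3 opaque layers, T_s = (N+1)^(1/4)·T_e = 4^(1/4)·71.43 = 101.0 K.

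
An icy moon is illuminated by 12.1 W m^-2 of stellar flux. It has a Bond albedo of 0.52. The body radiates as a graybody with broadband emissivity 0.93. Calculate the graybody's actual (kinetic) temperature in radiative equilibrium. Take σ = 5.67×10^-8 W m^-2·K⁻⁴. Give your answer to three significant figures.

72.4 K

Absorbed flux (global mean): S(1−α)/4 = 12.10·0.48/4 = 1.452 W m^-2.
Radiative balance εσT⁴ = 1.452 gives T = [1.452/(0.93·σ)]^(1/4) = 72.44 K.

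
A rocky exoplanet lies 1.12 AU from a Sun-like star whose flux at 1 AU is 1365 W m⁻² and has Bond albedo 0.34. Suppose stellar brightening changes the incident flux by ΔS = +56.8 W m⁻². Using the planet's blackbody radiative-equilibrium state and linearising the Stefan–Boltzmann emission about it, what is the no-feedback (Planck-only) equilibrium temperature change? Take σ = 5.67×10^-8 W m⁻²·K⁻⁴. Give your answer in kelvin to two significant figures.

3.1 K

Flux at the orbit: S = 1365/(1.12)² = 1088 W m⁻².
Reference equilibrium: T_e = [S(1−α)/(4σ)]^(1/4) = 237.2 K.
Only a fraction (1−α) is absorbed and it's spread over 4πR², so ΔF = (1−α)ΔS/4 = 9.372 W m⁻².
Linearising σT⁴ gives d(σT⁴)/dT = 4σT_e³ = 3.028 W m⁻² per K.
Hence the no-feedback warming is ΔF/(4σT_e³) = 3.10 K.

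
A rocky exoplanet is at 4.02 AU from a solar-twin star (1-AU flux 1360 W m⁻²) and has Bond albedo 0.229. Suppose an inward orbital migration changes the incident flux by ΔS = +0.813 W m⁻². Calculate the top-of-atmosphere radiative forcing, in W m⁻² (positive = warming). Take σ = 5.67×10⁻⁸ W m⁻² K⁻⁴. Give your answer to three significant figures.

By the inverse-square law, S = 1360/4.02² = 84.16 W m⁻².
ΔF = Δ[S(1−α)]/4 = (1−0.229)·+0.813/4 = 0.1567 W m⁻².

0.157 W m⁻²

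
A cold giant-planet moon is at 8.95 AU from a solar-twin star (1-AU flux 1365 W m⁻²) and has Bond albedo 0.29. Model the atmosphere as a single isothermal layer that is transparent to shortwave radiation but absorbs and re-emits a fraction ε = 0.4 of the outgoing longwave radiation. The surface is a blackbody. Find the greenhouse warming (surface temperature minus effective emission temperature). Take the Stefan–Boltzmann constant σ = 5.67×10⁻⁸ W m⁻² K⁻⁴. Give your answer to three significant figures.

Flux at the orbit: S = 1365/(8.95)² = 17.04 W m⁻².
At the top of the atmosphere, σT_e⁴ = S(1−α)/4 = 3.025 W m⁻², giving T_e = 85.46 K.
For a single slab of emissivity ε, T_s⁴ = 2T_e⁴/(2−ε); thus T_s = 85.46·(1.25)^(1/4) = 90.37 K.
The atmosphere warms the surface by 4.903 K.

4.90 kelvin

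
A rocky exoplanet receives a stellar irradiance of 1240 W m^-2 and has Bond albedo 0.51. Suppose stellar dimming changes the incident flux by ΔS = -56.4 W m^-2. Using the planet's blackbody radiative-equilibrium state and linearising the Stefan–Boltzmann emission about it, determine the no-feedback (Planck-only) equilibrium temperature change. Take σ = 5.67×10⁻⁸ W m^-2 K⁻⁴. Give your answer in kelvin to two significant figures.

Unperturbed T_e = [1240·(1−0.51)/(4σ)]^¼ = 227.5 K.
Only a fraction (1−α) is absorbed and it's spread over 4πR², so ΔF = (1−α)ΔS/4 = -6.909 W m^-2.
Planck response: λ_P = 4σT_e³ = 4·5.67×10⁻⁸·(227.5)³ = 2.671 W m^-2/K.
So ΔT₀ = -6.909/2.671 = -2.59 K.

-2.6 K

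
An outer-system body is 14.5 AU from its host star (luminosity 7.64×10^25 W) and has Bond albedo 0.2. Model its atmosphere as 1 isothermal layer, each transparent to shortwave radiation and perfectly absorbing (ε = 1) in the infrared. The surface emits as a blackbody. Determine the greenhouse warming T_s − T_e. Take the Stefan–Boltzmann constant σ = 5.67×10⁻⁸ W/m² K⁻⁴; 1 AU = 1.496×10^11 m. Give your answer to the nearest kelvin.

d = 14.5 × 1.496×10^11 m = 2.169×10^12 m.
Flux at the orbit: S = L/(4πd²) = 7.64×10^25/(4π·(2.17×10^12)²) = 1.292 W/m².
OLR = S(1−α)/4 = 0.2584 W/m²; the top layer radiates at T_e = 46.20 K.
Surface: T_s = (2)^¼·T_e = 54.95 K.
So the greenhouse effect raises the surface by 54.95 − 46.20 = 8.742 K.

9 K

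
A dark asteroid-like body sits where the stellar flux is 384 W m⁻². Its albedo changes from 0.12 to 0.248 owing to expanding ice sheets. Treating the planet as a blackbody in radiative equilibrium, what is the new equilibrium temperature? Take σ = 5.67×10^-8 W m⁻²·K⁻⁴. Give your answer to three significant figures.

New equilibrium: T₂ = [(1−0.248)·384.0/(4σ)]^(1/4) = 188.9 K.

189 K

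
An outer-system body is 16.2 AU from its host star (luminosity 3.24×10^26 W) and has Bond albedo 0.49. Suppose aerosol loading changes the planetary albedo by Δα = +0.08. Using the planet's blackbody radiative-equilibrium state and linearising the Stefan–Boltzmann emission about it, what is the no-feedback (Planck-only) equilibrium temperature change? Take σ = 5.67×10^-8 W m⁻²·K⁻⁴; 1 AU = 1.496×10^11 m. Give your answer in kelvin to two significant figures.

-2.2 K

d = 16.2 × 1.496×10^11 m = 2.424×10^12 m.
Spreading L over a sphere of radius d: S = 3.24×10^26/(4π·2.42×10^12²) = 4.390 W m⁻².
Unperturbed T_e = [4.390·(1−0.49)/(4σ)]^¼ = 56.05 K.
ΔF = −(S/4)Δα = −(4.390/4)×(+0.08) = -0.08780 W m⁻².
Linearising σT⁴ gives d(σT⁴)/dT = 4σT_e³ = 0.03994 W m⁻² per K.
Hence the no-feedback warming is ΔF/(4σT_e³) = -2.20 K.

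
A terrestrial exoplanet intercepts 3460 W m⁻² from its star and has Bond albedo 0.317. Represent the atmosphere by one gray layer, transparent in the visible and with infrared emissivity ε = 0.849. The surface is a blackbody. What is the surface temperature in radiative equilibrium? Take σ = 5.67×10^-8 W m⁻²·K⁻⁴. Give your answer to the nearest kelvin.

367 K

The planet radiates to space at T_e = [S(1−α)/(4σ)]^(1/4) = 319.5 K.
For a single slab of emissivity ε, T_s⁴ = 2T_e⁴/(2−ε); thus T_s = 319.5·(1.738)^(1/4) = 366.8 K.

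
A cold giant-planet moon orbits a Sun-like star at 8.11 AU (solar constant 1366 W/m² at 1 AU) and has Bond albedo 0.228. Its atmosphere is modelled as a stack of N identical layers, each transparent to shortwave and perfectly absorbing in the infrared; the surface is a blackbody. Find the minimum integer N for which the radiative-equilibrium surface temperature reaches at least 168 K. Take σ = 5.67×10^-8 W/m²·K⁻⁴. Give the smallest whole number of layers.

11

Irradiance scales as 1/d², so S = 1366 W/m² × (1/8.11)² = 20.77 W/m².
Top-of-atmosphere balance: σT_e⁴ = S(1−α)/4 = 4.008 W/m² → T_e = 91.70 K.
Need (N+1)T_e⁴ ≥ T_s⁴, i.e. N+1 ≥ (168/91.70)⁴ = 11.268.
The minimum whole number is N = 11.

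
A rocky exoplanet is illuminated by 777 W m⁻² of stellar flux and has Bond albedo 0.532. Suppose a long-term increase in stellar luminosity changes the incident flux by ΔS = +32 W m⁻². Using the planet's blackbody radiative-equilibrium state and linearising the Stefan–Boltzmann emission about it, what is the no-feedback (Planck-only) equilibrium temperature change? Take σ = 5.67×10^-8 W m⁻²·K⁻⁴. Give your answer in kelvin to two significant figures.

Unperturbed T_e = [777.0·(1−0.532)/(4σ)]^¼ = 200.1 K.
Only a fraction (1−α) is absorbed and it's spread over 4πR², so ΔF = (1−α)ΔS/4 = 3.744 W m⁻².
Linearising σT⁴ gives d(σT⁴)/dT = 4σT_e³ = 1.817 W m⁻² per K.
So ΔT₀ = 3.744/1.817 = 2.06 K.

2.1 kelvin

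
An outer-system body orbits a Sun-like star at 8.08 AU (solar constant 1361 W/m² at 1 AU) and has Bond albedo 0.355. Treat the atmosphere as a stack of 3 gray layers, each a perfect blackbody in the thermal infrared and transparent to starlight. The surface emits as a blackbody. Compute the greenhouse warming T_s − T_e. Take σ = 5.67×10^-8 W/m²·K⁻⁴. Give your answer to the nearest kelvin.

Flux at the orbit: S = 1361/(8.08)² = 20.85 W/m².
Top-of-atmosphere balance: σT_e⁴ = S(1−α)/4 = 3.362 W/m² → T_e = 87.75 K.
Surface: T_s = (4)^¼·T_e = 124.1 K.
Warming: T_s − T_e = 36.35 K.

36 kelvin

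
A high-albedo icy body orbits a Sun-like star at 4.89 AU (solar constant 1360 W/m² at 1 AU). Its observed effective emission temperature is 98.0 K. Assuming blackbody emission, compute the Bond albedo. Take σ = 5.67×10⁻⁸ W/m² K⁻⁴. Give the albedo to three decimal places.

By the inverse-square law, S = 1360/4.89² = 56.87 W/m².
Energy balance: S(1−α)/4 = σT⁴, so 1−α = 4σT⁴/S.
4σT⁴ = 4·5.67×10⁻⁸·(98.0)⁴ = 20.92 W/m².
Hence α = 1 − 20.92/56.87 = 0.6322.

0.632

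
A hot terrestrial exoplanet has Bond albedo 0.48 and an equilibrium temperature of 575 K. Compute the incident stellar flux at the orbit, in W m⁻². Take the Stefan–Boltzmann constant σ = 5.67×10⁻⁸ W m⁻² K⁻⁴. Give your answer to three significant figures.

From S(1−α)/4 = σT⁴: S = 4σT⁴/(1−α).
The emitted flux is σT⁴ = 6198 W m⁻².
So S = 4×6198/(1−0.48) = 47680 W m⁻².

47700 W m⁻²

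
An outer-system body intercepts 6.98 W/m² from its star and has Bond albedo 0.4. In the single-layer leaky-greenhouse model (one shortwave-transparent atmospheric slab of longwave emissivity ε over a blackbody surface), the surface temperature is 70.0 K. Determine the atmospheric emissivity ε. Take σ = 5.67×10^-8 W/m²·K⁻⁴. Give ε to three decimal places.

TOA balance gives T_e = 65.55 K.
T_s⁴ = T_e⁴·2/(2−ε) → ε = 2 − 2(T_e/T_s)⁴ = 2 − 2·(65.55/70.0)⁴ = 0.4618.

0.462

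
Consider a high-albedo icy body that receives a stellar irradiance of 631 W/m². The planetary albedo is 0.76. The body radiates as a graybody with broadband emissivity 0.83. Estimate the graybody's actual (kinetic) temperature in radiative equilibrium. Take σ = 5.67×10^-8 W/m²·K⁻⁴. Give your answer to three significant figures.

168 K

Averaging over the sphere, the absorbed flux is S(1−α)/4 = 37.86 W/m².
Equating to εσT⁴ with ε = 0.83: T = (37.86/0.83σ)^(1/4) = 168.4 K.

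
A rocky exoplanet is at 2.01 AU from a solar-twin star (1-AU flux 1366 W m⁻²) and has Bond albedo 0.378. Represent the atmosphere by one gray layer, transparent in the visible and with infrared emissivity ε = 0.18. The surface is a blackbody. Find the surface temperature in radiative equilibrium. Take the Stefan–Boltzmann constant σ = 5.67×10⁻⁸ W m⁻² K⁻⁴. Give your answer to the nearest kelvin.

179 kelvin

Flux at the orbit: S = 1366/(2.01)² = 338.1 W m⁻².
The planet radiates to space at T_e = [S(1−α)/(4σ)]^(1/4) = 174.5 K.
The surface balance (absorbed SW + ε·downward IR = σT_s⁴) with T_a⁴ = T_s⁴/2 reduces to T_s = T_e·[2/(2−ε)]^¼ = 178.7 K.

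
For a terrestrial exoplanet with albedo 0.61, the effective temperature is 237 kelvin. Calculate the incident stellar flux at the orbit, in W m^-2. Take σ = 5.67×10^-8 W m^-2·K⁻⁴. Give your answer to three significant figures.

1830 W m^-2

Invert the energy balance for S: S = 4σT⁴/(1−α).
σT⁴ = 5.67×10⁻⁸·(237)⁴ = 178.9 W m^-2.
S = 4·178.9/0.39 = 1835 W m^-2.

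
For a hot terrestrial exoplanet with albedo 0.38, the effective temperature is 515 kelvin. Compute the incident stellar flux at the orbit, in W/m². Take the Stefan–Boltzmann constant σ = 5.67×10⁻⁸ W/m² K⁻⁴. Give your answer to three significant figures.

From S(1−α)/4 = σT⁴: S = 4σT⁴/(1−α).
σT⁴ = 5.67×10⁻⁸·(515)⁴ = 3989 W/m².
S = 4·3989/0.62 = 25730 W/m².

25700 W/m²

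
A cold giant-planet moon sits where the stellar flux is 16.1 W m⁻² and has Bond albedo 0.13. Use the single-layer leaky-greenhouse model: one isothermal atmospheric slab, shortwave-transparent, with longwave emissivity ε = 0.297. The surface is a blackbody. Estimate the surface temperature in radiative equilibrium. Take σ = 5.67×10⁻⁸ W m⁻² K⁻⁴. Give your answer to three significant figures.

The planet radiates to space at T_e = [S(1−α)/(4σ)]^(1/4) = 88.65 K.
The surface balance (absorbed SW + ε·downward IR = σT_s⁴) with T_a⁴ = T_s⁴/2 reduces to T_s = T_e·[2/(2−ε)]^¼ = 92.28 K.

92.3 K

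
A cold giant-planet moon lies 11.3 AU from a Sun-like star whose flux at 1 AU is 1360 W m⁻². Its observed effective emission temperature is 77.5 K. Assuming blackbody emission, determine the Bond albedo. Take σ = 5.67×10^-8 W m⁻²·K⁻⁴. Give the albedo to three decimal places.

0.232

Flux at the orbit: S = 1360/(11.3)² = 10.65 W m⁻².
Energy balance: S(1−α)/4 = σT⁴, so 1−α = 4σT⁴/S.
4σT⁴ = 4·5.67×10⁻⁸·(77.5)⁴ = 8.182 W m⁻².
Hence α = 1 − 8.182/10.65 = 0.2318.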